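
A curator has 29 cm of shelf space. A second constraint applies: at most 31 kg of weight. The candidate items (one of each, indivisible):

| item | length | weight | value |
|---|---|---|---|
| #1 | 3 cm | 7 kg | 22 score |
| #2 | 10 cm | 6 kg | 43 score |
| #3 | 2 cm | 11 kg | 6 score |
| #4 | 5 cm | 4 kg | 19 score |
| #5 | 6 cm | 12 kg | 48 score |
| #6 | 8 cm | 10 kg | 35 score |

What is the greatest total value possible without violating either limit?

132 score

Feasible sets respecting both limits:
- #1+#2+#4+#5: length 24, weight 29, value 132
- #2+#5+#6: length 24, weight 28, value 126
- #1+#2+#4+#6: length 26, weight 27, value 119
- #1+#2+#5: length 19, weight 25, value 113
Best: 132 score.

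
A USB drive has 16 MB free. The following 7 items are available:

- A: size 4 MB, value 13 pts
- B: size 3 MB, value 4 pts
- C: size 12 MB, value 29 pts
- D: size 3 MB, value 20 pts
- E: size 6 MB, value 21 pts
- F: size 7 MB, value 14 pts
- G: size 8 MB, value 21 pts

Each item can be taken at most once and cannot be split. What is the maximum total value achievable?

58 pts

Check high-value combinations within 16 MB:
- A+B+D+E: size 4+3+3+6=16, value 13+4+20+21=58
- D+E+F: size 3+6+7=16, value 20+21+14=55
- A+D+E: size 4+3+6=13, value 13+20+21=54
- A+D+G: size 4+3+8=15, value 13+20+21=54
Best: 58 pts.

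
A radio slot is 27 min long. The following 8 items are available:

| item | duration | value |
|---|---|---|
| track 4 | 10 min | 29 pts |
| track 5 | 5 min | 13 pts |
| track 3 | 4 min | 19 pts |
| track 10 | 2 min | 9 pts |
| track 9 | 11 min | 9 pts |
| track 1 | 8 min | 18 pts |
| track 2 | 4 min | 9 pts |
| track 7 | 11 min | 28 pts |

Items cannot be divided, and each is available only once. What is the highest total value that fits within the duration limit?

Check high-value combinations within 27 min:
- track 4+track 3+track 10+track 7: duration 10+4+2+11=27, value 29+19+9+28=85
- track 4+track 5+track 3+track 10+track 2: duration 10+5+4+2+4=25, value 29+13+19+9+9=79
- track 4+track 5+track 3+track 1: duration 10+5+4+8=27, value 29+13+19+18=79
- track 5+track 3+track 10+track 2+track 7: duration 5+4+2+4+11=26, value 13+19+9+9+28=78
Best: 85 pts.

85 pts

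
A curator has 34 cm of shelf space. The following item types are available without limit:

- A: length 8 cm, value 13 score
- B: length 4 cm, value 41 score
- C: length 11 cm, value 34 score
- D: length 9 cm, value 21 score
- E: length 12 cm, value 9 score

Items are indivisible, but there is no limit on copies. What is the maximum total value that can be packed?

Best value-per-unit is B at 41/4, and filling with it alone uses length 8×4=32. No mix of the others beats 8×41 = 328.

328 score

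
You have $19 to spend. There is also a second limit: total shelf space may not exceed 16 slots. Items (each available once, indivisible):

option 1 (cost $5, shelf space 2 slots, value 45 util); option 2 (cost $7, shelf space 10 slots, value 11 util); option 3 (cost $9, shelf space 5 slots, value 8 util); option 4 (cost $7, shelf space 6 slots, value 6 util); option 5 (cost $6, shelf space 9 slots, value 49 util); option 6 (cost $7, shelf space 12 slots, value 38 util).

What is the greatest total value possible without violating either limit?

Feasible sets respecting both limits:
- option 1+option 5: cost 11, shelf space 11, value 94
- option 1+option 6: cost 12, shelf space 14, value 83
- option 3+option 5: cost 15, shelf space 14, value 57
Best: 94 util.

94 util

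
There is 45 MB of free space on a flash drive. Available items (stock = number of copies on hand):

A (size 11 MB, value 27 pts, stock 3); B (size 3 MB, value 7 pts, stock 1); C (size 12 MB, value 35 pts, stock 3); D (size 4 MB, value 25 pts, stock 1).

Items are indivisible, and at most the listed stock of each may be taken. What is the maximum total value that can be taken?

137 pts

Top feasible selections:
- 1×B + 3×C + 1×D: size 43, value 137
- 3×C + 1×D: size 40, value 130
- 1×A + 1×B + 2×C + 1×D: size 42, value 129
- 1×A + 2×C + 1×D: size 39, value 122
Best: 137 pts.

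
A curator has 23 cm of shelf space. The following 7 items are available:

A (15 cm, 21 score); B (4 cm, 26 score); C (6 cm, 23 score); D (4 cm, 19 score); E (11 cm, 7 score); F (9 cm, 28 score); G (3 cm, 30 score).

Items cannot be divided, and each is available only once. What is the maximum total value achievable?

107 score

Check high-value combinations within 23 cm:
- B+C+F+G: length 4+6+9+3=22, value 26+23+28+30=107
- B+D+F+G: length 4+4+9+3=20, value 26+19+28+30=103
- C+D+F+G: length 6+4+9+3=22, value 23+19+28+30=100
- B+C+D+G: length 4+6+4+3=17, value 26+23+19+30=98
- B+C+D+F: length 4+6+4+9=23, value 26+23+19+28=96
Best: 107 score.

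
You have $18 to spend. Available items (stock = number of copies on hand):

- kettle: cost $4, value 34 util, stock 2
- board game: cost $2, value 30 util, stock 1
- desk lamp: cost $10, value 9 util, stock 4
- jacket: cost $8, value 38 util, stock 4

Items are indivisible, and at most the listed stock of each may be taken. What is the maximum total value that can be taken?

136 util

Best selections within cost 18 and stock limits:
- 2×kettle + 1×board game + 1×jacket: cost 18, value 136
- 2×kettle + 1×jacket: cost 16, value 106
- 1×board game + 2×jacket: cost 18, value 106
Best: 136 util.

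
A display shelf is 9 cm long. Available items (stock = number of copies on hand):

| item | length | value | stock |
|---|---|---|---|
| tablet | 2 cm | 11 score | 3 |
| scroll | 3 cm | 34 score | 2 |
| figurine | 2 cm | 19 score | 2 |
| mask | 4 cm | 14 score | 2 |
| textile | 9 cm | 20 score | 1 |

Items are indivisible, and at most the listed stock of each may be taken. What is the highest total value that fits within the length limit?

87 score

Top feasible selections:
- 2×scroll + 1×figurine: length 8, value 87
- 1×tablet + 1×scroll + 2×figurine: length 9, value 83
- 1×tablet + 2×scroll: length 8, value 79
Best: 87 score.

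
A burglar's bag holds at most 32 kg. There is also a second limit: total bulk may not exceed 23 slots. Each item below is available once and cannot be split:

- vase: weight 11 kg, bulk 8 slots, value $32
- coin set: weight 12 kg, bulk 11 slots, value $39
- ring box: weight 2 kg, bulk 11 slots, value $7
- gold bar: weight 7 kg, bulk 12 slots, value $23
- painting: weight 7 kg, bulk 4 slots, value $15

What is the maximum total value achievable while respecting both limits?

$86

Feasible sets respecting both limits:
- vase+coin set+painting: weight 30, bulk 23, value 86
- vase+coin set: weight 23, bulk 19, value 71
- coin set+gold bar: weight 19, bulk 23, value 62
- vase+gold bar: weight 18, bulk 20, value 55
Best: $86.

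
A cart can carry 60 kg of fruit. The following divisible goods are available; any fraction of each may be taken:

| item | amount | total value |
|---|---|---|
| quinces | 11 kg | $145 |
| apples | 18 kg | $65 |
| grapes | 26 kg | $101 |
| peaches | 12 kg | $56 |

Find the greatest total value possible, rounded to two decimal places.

Take in order of value per unit:
- quinces (145/11 per unit): all 11 → value 145, running total 145.00
- peaches (56/12 per unit): all 12 → value 56, running total 201.00
- grapes (101/26 per unit): all 26 → value 101, running total 302.00
- apples (65/18 per unit): 11 of 18 → value 11×65/18 = 39.7222, running total 341.72
Total 341.72.

341.72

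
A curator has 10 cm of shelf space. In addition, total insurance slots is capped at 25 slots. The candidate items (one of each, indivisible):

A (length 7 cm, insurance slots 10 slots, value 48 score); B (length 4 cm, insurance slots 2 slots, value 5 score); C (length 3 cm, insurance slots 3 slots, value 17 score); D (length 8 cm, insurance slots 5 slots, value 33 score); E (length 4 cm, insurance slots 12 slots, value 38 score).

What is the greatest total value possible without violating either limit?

65 score

Feasible sets respecting both limits:
- A+C: length 10, insurance slots 13, value 65
- C+E: length 7, insurance slots 15, value 55
- A: length 7, insurance slots 10, value 48
Best: 65 score.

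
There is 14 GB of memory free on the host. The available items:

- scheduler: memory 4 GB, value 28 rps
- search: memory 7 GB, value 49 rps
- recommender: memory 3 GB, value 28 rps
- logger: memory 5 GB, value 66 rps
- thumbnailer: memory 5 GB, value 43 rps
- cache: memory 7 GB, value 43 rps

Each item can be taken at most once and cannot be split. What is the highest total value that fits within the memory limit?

137 rps

Check high-value combinations within 14 GB:
- recommender+logger+thumbnailer: memory 3+5+5=13, value 28+66+43=137
- scheduler+logger+thumbnailer: memory 4+5+5=14, value 28+66+43=137
- scheduler+recommender+logger: memory 4+3+5=12, value 28+28+66=122
Best: 137 rps.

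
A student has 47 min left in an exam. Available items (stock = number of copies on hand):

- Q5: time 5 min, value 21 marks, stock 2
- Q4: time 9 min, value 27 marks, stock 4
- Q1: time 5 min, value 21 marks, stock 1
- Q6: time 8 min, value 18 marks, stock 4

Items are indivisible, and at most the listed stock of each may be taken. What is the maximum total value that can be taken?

150 marks

Best selections within time 47 and stock limits:
- 1×Q5 + 4×Q4 + 1×Q1: time 46, value 150
- 2×Q5 + 4×Q4: time 46, value 150
- 2×Q5 + 3×Q4 + 1×Q1: time 42, value 144
- 1×Q5 + 3×Q4 + 1×Q1 + 1×Q6: time 45, value 141
Best: 150 marks.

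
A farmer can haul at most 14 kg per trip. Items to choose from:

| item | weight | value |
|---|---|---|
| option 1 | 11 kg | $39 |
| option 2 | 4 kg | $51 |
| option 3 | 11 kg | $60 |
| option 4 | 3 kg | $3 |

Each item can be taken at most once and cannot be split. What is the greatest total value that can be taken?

This is a 0/1 knapsack; check combinations near the capacity.
- option 3+option 4: weight 11+3=14, value 60+3=63
- option 3: weight 11, value 60
- option 2+option 4: weight 4+3=7, value 51+3=54
- option 2: weight 4, value 51
- option 1+option 4: weight 11+3=14, value 39+3=42
Best: $63.

$63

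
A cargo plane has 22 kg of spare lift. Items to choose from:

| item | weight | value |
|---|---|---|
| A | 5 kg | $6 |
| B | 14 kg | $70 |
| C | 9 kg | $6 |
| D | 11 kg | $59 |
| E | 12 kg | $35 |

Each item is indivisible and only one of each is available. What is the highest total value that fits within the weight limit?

This is a 0/1 knapsack; check combinations near the capacity.
- A+B: weight 5+14=19, value 6+70=76
- B: weight 14, value 70
- A+D: weight 5+11=16, value 6+59=65
- C+D: weight 9+11=20, value 6+59=65
Best: $76.

$76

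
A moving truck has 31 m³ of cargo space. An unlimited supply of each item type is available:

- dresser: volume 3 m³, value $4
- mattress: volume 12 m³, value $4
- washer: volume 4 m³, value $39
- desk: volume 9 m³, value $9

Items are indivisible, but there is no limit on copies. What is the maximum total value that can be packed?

$277

Best value-per-unit is washer at 39/4; filling with it alone gives 7×39 = 273.
Optimal mix: 1×dresser + 7×washer → volume 31, value 277.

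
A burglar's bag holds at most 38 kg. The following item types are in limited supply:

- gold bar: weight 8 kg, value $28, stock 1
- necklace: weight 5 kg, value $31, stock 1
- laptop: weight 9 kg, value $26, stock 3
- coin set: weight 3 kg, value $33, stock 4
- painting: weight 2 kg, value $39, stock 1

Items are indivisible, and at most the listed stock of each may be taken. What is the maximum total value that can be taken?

Top feasible selections:
- 1×gold bar + 1×necklace + 1×laptop + 4×coin set + 1×painting: weight 36, value 256
- 1×necklace + 2×laptop + 4×coin set + 1×painting: weight 37, value 254
Best: $256.

$256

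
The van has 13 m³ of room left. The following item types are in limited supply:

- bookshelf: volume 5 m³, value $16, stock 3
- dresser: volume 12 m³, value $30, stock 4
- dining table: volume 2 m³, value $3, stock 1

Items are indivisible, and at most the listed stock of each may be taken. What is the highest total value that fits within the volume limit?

Best selections within volume 13 and stock limits:
- 2×bookshelf + 1×dining table: volume 12, value 35
- 2×bookshelf: volume 10, value 32
Best: $35.

$35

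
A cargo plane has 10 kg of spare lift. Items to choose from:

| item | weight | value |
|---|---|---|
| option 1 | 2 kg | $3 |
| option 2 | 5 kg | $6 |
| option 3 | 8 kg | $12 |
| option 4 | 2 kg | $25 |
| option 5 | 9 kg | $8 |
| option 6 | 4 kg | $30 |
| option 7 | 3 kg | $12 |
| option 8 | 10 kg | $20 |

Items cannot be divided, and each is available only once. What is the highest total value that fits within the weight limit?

$67

Check high-value combinations within 10 kg:
- option 4+option 6+option 7: weight 2+4+3=9, value 25+30+12=67
- option 1+option 4+option 6: weight 2+2+4=8, value 3+25+30=58
- option 4+option 6: weight 2+4=6, value 25+30=55
- option 1+option 6+option 7: weight 2+4+3=9, value 3+30+12=45
Best: $67.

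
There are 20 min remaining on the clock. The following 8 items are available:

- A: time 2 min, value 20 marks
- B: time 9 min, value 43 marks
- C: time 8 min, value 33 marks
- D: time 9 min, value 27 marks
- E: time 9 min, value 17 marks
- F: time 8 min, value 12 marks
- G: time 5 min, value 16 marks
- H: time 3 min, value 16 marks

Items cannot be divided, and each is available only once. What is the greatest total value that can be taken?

Check high-value combinations within 20 min:
- A+B+C: time 2+9+8=19, value 20+43+33=96
- A+B+G+H: time 2+9+5+3=19, value 20+43+16+16=95
- B+C+H: time 9+8+3=20, value 43+33+16=92
- A+B+D: time 2+9+9=20, value 20+43+27=90
Best: 96 marks.

96 marks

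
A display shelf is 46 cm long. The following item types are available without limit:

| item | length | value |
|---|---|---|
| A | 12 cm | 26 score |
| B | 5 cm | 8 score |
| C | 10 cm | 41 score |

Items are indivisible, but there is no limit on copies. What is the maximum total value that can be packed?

172 score

Best value-per-unit is C at 41/10; filling with it alone gives 4×41 = 164.
Optimal mix: 1×B + 4×C → length 45, value 172.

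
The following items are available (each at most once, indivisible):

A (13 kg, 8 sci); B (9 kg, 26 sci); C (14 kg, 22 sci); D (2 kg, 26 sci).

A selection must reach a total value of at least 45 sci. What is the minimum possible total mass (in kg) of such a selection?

11

Subsets with value ≥ 45, sorted by total mass:
- B+D: mass 11, value 52
- C+D: mass 16, value 48
- B+C: mass 23, value 48
Minimum mass: 11 kg.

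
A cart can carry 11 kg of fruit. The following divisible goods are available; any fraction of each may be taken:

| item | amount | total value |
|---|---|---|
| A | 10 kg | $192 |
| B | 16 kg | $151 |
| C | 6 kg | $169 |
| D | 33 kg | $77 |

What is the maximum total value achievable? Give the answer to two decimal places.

265.00

Take in order of value per unit:
- C (169/6 per unit): all 6 → value 169, running total 169.00
- A (192/10 per unit): 5 of 10 → value 5×192/10 = 96.0000, running total 265.00
Total 265.00.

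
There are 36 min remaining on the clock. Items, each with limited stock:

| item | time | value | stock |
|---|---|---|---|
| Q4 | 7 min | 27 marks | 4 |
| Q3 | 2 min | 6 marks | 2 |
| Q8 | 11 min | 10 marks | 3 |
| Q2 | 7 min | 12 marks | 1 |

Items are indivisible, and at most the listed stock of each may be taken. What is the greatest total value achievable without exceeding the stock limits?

120 marks

Top feasible selections:
- 4×Q4 + 2×Q3: time 32, value 120
- 4×Q4 + 1×Q2: time 35, value 120
- 4×Q4 + 1×Q3: time 30, value 114
Best: 120 marks.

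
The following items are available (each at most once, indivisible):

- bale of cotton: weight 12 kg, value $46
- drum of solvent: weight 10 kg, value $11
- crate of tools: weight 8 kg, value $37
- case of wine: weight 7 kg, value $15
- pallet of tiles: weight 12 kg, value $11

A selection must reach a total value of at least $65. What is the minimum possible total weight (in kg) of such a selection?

Subsets with value ≥ 65, sorted by total weight:
- bale of cotton+crate of tools: weight 20, value 83
- bale of cotton+crate of tools+case of wine: weight 27, value 98
- bale of cotton+drum of solvent+case of wine: weight 29, value 72
Minimum weight: 20 kg.

20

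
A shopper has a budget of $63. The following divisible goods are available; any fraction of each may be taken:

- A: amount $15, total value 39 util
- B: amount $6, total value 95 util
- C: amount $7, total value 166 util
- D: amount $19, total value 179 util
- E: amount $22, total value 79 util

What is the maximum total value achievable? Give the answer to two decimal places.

542.40

Take in order of value per unit:
- C (166/7 per unit): all 7 → value 166, running total 166.00
- B (95/6 per unit): all 6 → value 95, running total 261.00
- D (179/19 per unit): all 19 → value 179, running total 440.00
- E (79/22 per unit): all 22 → value 79, running total 519.00
- A (39/15 per unit): 9 of 15 → value 9×39/15 = 23.4000, running total 542.40
Total 542.40.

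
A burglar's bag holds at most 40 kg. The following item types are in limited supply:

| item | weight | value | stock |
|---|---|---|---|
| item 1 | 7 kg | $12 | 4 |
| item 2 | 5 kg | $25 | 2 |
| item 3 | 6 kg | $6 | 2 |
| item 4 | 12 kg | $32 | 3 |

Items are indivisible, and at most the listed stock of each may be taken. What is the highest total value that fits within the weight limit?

$120

Best selections within weight 40 and stock limits:
- 2×item 2 + 1×item 3 + 2×item 4: weight 40, value 120
- 2×item 2 + 2×item 4: weight 34, value 114
Best: $120.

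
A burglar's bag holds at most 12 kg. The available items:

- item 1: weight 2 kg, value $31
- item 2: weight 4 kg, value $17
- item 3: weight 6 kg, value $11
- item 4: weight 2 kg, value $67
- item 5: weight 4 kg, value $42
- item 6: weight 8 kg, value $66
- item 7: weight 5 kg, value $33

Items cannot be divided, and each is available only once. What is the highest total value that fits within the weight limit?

Check high-value combinations within 12 kg:
- item 1+item 4+item 6: weight 2+2+8=12, value 31+67+66=164
- item 1+item 2+item 4+item 5: weight 2+4+2+4=12, value 31+17+67+42=157
- item 4+item 5+item 7: weight 2+4+5=11, value 67+42+33=142
- item 1+item 4+item 5: weight 2+2+4=8, value 31+67+42=140
- item 4+item 6: weight 2+8=10, value 67+66=133
Best: $164.

$164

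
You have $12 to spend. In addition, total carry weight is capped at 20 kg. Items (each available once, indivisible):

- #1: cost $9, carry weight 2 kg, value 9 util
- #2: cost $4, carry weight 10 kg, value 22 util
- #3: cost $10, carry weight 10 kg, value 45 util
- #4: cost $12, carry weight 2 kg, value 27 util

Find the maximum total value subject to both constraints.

Feasible sets respecting both limits:
- #3: cost 10, carry weight 10, value 45
- #4: cost 12, carry weight 2, value 27
- #2: cost 4, carry weight 10, value 22
- #1: cost 9, carry weight 2, value 9
Best: 45 util.

45 util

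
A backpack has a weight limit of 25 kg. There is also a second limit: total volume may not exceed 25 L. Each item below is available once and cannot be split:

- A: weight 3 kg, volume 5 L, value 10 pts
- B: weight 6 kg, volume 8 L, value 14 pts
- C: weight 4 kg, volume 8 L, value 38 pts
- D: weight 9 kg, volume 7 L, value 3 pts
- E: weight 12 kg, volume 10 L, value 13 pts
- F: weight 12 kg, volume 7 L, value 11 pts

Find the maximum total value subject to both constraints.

Feasible sets respecting both limits:
- B+C+F: weight 22, volume 23, value 63
- A+B+C: weight 13, volume 21, value 62
- A+C+E: weight 19, volume 23, value 61
Best: 63 pts.

63 pts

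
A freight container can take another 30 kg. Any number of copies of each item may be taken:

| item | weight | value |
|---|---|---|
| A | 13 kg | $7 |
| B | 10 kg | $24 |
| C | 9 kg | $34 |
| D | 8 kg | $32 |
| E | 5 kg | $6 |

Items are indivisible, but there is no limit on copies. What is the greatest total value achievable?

$104

Best value-per-unit is D at 32/8; filling with it alone gives 3×32 = 96.
Optimal mix: 1×C + 2×D + 1×E → weight 30, value 104.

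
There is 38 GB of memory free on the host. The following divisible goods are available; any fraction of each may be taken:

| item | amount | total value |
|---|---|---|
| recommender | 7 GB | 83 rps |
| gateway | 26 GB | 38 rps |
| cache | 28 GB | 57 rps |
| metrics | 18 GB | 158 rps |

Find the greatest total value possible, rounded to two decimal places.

Take in order of value per unit:
- recommender (83/7 per unit): all 7 → value 83, running total 83.00
- metrics (158/18 per unit): all 18 → value 158, running total 241.00
- cache (57/28 per unit): 13 of 28 → value 13×57/28 = 26.4643, running total 267.46
Total 267.46.

267.46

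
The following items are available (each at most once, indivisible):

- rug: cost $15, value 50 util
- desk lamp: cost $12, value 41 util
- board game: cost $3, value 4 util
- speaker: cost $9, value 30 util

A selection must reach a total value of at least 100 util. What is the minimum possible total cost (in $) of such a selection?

Subsets with value ≥ 100, sorted by total cost:
- rug+desk lamp+speaker: cost 36, value 121
- rug+desk lamp+board game+speaker: cost 39, value 125
Minimum cost: 36 $.

36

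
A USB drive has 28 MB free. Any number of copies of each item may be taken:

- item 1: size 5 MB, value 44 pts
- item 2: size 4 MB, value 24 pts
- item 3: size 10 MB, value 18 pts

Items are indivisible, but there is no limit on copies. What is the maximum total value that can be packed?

Best value-per-unit is item 1 at 44/5; filling with it alone gives 5×44 = 220.
Optimal mix: 4×item 1 + 2×item 2 → size 28, value 224.

224 pts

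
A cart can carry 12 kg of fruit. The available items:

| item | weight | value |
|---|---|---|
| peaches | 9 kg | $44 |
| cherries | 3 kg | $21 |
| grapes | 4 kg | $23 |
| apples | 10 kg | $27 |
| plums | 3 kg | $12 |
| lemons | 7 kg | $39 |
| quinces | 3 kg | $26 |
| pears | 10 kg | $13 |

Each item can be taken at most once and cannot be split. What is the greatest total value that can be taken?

Check high-value combinations within 12 kg:
- cherries+grapes+quinces: weight 3+4+3=10, value 21+23+26=70
- peaches+quinces: weight 9+3=12, value 44+26=70
- lemons+quinces: weight 7+3=10, value 39+26=65
Best: $70.

$70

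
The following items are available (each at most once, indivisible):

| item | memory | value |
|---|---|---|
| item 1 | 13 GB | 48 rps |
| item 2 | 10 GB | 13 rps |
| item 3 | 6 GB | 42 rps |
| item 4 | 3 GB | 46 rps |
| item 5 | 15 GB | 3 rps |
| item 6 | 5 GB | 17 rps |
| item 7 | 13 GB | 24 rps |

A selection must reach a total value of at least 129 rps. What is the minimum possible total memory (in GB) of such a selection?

22

Subsets with value ≥ 129, sorted by total memory:
- item 1+item 3+item 4: memory 22, value 136
- item 1+item 3+item 4+item 6: memory 27, value 153
Minimum memory: 22 GB.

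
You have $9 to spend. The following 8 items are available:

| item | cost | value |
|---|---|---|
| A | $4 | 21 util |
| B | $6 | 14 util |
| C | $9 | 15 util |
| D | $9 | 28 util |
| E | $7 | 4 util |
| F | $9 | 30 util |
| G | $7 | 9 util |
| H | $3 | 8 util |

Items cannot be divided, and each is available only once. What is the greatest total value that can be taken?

Check high-value combinations within $9:
- F: cost 9, value 30
- A+H: cost 4+3=7, value 21+8=29
- D: cost 9, value 28
Best: 30 util.

30 util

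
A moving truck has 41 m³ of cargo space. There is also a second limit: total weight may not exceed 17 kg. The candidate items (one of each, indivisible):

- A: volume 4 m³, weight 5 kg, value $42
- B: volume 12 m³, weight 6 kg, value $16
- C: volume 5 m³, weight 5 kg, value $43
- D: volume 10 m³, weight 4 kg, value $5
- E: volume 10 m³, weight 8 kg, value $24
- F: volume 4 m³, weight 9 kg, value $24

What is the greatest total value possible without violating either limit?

Feasible sets respecting both limits:
- A+B+C: volume 21, weight 16, value 101
- A+C+D: volume 19, weight 14, value 90
- A+C: volume 9, weight 10, value 85
- C+D+E: volume 25, weight 17, value 72
Best: $101.

$101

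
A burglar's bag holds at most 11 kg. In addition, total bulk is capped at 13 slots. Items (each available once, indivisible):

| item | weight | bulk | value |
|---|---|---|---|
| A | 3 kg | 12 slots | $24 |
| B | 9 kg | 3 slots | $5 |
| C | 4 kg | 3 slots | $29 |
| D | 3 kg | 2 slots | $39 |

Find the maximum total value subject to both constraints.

Feasible sets respecting both limits:
- C+D: weight 7, bulk 5, value 68
- D: weight 3, bulk 2, value 39
- C: weight 4, bulk 3, value 29
- A: weight 3, bulk 12, value 24
Best: $68.

$68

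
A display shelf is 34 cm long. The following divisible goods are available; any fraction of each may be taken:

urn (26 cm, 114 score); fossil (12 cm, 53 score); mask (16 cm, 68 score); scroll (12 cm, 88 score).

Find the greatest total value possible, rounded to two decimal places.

184.85

Take in order of value per unit:
- scroll (88/12 per unit): all 12 → value 88, running total 88.00
- fossil (53/12 per unit): all 12 → value 53, running total 141.00
- urn (114/26 per unit): 10 of 26 → value 10×114/26 = 43.8462, running total 184.85
Total 184.85.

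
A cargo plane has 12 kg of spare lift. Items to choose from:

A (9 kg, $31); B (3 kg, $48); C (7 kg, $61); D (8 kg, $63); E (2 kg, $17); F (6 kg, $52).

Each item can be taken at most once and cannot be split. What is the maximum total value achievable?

Check high-value combinations within 12 kg:
- B+C+E: weight 3+7+2=12, value 48+61+17=126
- B+E+F: weight 3+2+6=11, value 48+17+52=117
- B+D: weight 3+8=11, value 48+63=111
Best: $126.

$126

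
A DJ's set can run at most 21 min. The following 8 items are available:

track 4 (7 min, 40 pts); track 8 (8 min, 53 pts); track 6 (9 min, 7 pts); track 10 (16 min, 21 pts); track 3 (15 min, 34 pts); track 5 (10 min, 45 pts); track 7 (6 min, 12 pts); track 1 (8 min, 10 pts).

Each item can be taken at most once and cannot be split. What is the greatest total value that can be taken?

105 pts

Check high-value combinations within 21 min:
- track 4+track 8+track 7: duration 7+8+6=21, value 40+53+12=105
- track 8+track 5: duration 8+10=18, value 53+45=98
- track 4+track 8: duration 7+8=15, value 40+53=93
Best: 105 pts.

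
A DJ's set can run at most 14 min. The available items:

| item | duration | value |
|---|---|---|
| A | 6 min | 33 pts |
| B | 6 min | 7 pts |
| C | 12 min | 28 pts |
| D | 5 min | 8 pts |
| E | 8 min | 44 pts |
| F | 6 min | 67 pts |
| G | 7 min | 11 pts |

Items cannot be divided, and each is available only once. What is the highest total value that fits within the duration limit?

111 pts

This is a 0/1 knapsack; check combinations near the capacity.
- E+F: duration 8+6=14, value 44+67=111
- A+F: duration 6+6=12, value 33+67=100
- F+G: duration 6+7=13, value 67+11=78
- A+E: duration 6+8=14, value 33+44=77
- D+F: duration 5+6=11, value 8+67=75
Best: 111 pts.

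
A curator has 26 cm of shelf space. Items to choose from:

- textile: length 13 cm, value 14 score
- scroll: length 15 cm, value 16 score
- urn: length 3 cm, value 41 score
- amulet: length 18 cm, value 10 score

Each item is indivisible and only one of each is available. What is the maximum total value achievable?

Check high-value combinations within 26 cm:
- scroll+urn: length 15+3=18, value 16+41=57
- textile+urn: length 13+3=16, value 14+41=55
- urn+amulet: length 3+18=21, value 41+10=51
- urn: length 3, value 41
- scroll: length 15, value 16
Best: 57 score.

57 score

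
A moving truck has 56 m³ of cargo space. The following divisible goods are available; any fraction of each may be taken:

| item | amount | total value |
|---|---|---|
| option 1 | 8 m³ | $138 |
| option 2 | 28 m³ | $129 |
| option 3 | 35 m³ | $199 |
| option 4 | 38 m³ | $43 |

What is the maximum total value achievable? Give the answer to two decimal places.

Take in order of value per unit:
- option 1 (138/8 per unit): all 8 → value 138, running total 138.00
- option 3 (199/35 per unit): all 35 → value 199, running total 337.00
- option 2 (129/28 per unit): 13 of 28 → value 13×129/28 = 59.8929, running total 396.89
Total 396.89.

396.89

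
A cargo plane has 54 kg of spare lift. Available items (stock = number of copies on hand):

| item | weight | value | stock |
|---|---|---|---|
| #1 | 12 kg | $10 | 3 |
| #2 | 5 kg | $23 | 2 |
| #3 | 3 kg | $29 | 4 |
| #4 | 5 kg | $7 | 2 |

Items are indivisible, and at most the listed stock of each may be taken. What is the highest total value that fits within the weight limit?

$189

Top feasible selections:
- 2×#1 + 2×#2 + 4×#3 + 1×#4: weight 51, value 189
- 1×#1 + 2×#2 + 4×#3 + 2×#4: weight 44, value 186
- 2×#1 + 2×#2 + 4×#3: weight 46, value 182
- 1×#1 + 2×#2 + 4×#3 + 1×#4: weight 39, value 179
Best: $189.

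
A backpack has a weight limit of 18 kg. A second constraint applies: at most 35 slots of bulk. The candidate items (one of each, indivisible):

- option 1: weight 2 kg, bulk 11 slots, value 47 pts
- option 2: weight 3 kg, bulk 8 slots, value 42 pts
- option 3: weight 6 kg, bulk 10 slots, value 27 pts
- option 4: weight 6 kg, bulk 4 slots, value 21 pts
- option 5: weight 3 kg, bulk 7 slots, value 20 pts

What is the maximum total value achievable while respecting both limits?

137 pts

Feasible sets respecting both limits:
- option 1+option 2+option 3+option 4: weight 17, bulk 33, value 137
- option 1+option 2+option 4+option 5: weight 14, bulk 30, value 130
- option 1+option 2+option 3: weight 11, bulk 29, value 116
Best: 137 pts.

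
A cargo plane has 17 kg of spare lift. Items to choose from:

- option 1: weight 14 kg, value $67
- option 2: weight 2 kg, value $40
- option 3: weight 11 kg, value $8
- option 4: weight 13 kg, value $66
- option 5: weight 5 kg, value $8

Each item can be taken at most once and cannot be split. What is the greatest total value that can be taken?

Check high-value combinations within 17 kg:
- option 1+option 2: weight 14+2=16, value 67+40=107
- option 2+option 4: weight 2+13=15, value 40+66=106
- option 1: weight 14, value 67
- option 4: weight 13, value 66
Best: $107.

$107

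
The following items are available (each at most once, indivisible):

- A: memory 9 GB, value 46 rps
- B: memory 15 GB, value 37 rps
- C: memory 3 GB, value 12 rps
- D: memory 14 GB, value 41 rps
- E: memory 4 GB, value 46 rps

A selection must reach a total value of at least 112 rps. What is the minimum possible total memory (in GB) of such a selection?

Subsets with value ≥ 112, sorted by total memory:
- A+D+E: memory 27, value 133
- A+B+E: memory 28, value 129
- A+C+D+E: memory 30, value 145
- A+B+C+E: memory 31, value 141
Minimum memory: 27 GB.

27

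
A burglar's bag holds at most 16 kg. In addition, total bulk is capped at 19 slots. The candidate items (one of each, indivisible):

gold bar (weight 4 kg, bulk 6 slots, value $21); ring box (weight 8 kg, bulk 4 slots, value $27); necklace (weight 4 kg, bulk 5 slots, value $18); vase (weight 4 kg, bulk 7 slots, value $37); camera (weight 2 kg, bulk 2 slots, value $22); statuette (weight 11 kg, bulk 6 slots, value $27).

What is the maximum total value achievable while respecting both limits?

$86

Feasible sets respecting both limits:
- ring box+vase+camera: weight 14, bulk 13, value 86
- gold bar+ring box+vase: weight 16, bulk 17, value 85
- ring box+necklace+vase: weight 16, bulk 16, value 82
Best: $86.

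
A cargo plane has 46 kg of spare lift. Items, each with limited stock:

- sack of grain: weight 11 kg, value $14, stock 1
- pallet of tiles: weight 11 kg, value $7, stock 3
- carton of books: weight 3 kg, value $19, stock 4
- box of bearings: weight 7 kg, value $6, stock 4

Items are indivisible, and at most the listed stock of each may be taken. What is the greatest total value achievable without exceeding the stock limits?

$108

Best selections within weight 46 and stock limits:
- 1×sack of grain + 4×carton of books + 3×box of bearings: weight 44, value 108
- 1×sack of grain + 2×pallet of tiles + 4×carton of books: weight 45, value 104
- 1×sack of grain + 1×pallet of tiles + 4×carton of books + 1×box of bearings: weight 41, value 103
- 1×sack of grain + 4×carton of books + 2×box of bearings: weight 37, value 102
Best: $108.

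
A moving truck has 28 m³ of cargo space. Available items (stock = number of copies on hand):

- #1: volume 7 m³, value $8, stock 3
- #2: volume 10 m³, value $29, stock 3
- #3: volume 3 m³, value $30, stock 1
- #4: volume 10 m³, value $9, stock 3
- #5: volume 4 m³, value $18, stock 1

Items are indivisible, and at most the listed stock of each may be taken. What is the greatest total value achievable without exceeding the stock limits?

$106

Top feasible selections:
- 2×#2 + 1×#3 + 1×#5: volume 27, value 106
- 2×#2 + 1×#3: volume 23, value 88
Best: $106.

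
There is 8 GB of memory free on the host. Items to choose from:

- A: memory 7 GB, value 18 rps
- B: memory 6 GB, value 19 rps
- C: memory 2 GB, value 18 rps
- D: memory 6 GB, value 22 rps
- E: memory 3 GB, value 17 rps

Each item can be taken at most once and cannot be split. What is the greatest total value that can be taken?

Check high-value combinations within 8 GB:
- C+D: memory 2+6=8, value 18+22=40
- B+C: memory 6+2=8, value 19+18=37
- C+E: memory 2+3=5, value 18+17=35
- D: memory 6, value 22
Best: 40 rps.

40 rps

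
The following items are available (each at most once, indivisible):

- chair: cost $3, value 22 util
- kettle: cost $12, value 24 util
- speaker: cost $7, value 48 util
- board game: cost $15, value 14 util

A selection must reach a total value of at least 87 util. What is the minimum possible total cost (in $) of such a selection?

Subsets with value ≥ 87, sorted by total cost:
- chair+kettle+speaker: cost 22, value 94
- chair+kettle+speaker+board game: cost 37, value 108
Minimum cost: 22 $.

22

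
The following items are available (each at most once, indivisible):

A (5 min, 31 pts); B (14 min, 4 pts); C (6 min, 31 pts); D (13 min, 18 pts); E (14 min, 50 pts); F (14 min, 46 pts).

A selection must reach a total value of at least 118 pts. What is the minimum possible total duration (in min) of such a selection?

Subsets with value ≥ 118, sorted by total duration:
- A+E+F: duration 33, value 127
- C+E+F: duration 34, value 127
- A+C+D+E: duration 38, value 130
- A+C+D+F: duration 38, value 126
Minimum duration: 33 min.

33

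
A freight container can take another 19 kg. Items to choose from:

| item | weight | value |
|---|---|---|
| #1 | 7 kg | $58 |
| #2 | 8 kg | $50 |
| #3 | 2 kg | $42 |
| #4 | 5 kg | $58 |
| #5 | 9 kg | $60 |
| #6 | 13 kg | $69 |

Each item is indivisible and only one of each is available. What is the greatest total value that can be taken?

Check high-value combinations within 19 kg:
- #3+#4+#5: weight 2+5+9=16, value 42+58+60=160
- #1+#3+#5: weight 7+2+9=18, value 58+42+60=160
- #1+#3+#4: weight 7+2+5=14, value 58+42+58=158
Best: $160.

$160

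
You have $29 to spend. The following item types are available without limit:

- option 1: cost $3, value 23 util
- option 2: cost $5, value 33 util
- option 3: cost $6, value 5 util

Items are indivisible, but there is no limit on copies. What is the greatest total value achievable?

Best value-per-unit is option 1 at 23/3; filling with it alone gives 9×23 = 207.
Optimal mix: 8×option 1 + 1×option 2 → cost 29, value 217.

217 util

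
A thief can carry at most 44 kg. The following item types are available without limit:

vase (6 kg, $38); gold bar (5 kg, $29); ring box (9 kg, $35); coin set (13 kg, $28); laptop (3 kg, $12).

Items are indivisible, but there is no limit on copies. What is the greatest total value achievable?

$269

Best value-per-unit is vase at 38/6; filling with it alone gives 7×38 = 266.
Optimal mix: 6×vase + 1×gold bar + 1×laptop → weight 44, value 269.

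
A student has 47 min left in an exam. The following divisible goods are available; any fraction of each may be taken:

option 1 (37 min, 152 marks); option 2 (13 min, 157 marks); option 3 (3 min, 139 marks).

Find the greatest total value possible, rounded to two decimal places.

423.35

Take in order of value per unit:
- option 3 (139/3 per unit): all 3 → value 139, running total 139.00
- option 2 (157/13 per unit): all 13 → value 157, running total 296.00
- option 1 (152/37 per unit): 31 of 37 → value 31×152/37 = 127.3514, running total 423.35
Total 423.35.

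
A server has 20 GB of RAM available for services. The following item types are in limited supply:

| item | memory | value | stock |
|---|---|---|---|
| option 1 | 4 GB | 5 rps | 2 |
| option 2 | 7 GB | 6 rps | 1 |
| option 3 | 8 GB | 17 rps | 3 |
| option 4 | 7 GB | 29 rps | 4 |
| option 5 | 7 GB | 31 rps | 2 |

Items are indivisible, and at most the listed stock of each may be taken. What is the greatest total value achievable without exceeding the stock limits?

67 rps

Best selections within memory 20 and stock limits:
- 1×option 1 + 2×option 5: memory 18, value 67
- 1×option 1 + 1×option 4 + 1×option 5: memory 18, value 65
- 1×option 1 + 2×option 4: memory 18, value 63
- 2×option 5: memory 14, value 62
Best: 67 rps.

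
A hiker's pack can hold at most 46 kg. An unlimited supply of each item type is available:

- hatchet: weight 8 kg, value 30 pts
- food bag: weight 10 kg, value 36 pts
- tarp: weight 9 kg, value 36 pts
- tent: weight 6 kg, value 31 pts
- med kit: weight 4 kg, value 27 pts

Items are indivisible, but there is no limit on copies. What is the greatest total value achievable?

Best value-per-unit is med kit at 27/4; filling with it alone gives 11×27 = 297.
Optimal mix: 1×tent + 10×med kit → weight 46, value 301.

301 pts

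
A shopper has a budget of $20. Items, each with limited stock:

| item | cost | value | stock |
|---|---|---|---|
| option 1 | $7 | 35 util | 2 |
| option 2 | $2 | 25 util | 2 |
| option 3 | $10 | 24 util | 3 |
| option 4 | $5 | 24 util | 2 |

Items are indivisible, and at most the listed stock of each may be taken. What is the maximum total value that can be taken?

Best selections within cost 20 and stock limits:
- 2×option 1 + 2×option 2: cost 18, value 120
- 1×option 1 + 2×option 2 + 1×option 4: cost 16, value 109
Best: 120 util.

120 util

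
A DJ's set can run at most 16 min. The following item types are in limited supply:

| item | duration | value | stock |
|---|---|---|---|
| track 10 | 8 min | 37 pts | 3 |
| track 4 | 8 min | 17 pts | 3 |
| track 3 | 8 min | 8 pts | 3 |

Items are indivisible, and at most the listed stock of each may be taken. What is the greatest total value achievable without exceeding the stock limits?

74 pts

Best selections within duration 16 and stock limits:
- 2×track 10: duration 16, value 74
- 1×track 10 + 1×track 4: duration 16, value 54
- 1×track 10 + 1×track 3: duration 16, value 45
Best: 74 pts.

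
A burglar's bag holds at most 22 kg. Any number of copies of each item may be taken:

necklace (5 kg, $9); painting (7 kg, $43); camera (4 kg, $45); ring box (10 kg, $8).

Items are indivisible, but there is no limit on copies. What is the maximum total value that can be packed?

$225

Best value-per-unit is camera at 45/4, and filling with it alone uses weight 5×4=20. No mix of the others beats 5×45 = 225.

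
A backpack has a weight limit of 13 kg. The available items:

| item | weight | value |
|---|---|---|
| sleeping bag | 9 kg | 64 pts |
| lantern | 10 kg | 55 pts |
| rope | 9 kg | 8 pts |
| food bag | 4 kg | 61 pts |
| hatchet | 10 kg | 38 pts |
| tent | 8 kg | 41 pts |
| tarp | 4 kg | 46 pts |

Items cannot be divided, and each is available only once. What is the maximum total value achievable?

125 pts

This is a 0/1 knapsack; check combinations near the capacity.
- sleeping bag+food bag: weight 9+4=13, value 64+61=125
- sleeping bag+tarp: weight 9+4=13, value 64+46=110
- food bag+tarp: weight 4+4=8, value 61+46=107
Best: 125 pts.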